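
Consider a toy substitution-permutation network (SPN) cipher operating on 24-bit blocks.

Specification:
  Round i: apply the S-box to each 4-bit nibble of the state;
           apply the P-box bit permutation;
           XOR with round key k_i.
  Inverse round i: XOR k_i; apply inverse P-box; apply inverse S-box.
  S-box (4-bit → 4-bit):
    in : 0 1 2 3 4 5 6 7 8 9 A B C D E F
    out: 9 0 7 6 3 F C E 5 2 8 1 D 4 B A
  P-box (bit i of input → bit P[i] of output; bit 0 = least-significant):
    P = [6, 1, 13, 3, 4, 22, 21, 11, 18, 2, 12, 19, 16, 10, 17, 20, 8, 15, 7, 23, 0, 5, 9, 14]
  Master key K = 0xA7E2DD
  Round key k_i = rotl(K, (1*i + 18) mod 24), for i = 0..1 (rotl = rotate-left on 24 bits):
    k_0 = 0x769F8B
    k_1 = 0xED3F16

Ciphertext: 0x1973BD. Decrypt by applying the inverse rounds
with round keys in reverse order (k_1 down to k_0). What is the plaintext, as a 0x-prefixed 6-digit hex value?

0xF6F9B8

s_0 = ciphertext = 0x1973BD
s_1 = InvRound(s_0, k_1) = 0xE6FB7F
s_2 = InvRound(s_1, k_0) = 0xF6F9B8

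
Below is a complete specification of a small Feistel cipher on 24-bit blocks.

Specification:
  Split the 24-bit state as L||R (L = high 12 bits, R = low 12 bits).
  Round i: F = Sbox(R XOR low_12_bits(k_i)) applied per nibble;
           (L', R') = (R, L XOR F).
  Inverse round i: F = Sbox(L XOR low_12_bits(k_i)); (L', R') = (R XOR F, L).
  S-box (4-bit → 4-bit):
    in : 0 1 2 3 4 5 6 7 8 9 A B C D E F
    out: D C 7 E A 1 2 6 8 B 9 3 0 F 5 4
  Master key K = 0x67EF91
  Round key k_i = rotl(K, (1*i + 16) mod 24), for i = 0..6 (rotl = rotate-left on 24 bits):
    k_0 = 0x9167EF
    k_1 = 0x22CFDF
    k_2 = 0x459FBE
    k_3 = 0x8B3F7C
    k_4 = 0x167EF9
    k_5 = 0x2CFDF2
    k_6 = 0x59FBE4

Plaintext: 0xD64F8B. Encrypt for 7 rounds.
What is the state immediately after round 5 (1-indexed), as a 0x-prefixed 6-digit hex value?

0xA0C484

s_0 = plaintext = 0xD64F8B
s_1 = Round(s_0, k_0) = 0xF8B54E
s_2 = Round(s_1, k_1) = 0x54E637
s_3 = Round(s_2, k_2) = 0x637EC5
s_4 = Round(s_3, k_3) = 0xEC5A0C
s_5 = Round(s_4, k_4) = 0xA0C484
s_6 = Round(s_5, k_5) = 0x48416E
s_7 = Round(s_6, k_6) = 0x16ED0D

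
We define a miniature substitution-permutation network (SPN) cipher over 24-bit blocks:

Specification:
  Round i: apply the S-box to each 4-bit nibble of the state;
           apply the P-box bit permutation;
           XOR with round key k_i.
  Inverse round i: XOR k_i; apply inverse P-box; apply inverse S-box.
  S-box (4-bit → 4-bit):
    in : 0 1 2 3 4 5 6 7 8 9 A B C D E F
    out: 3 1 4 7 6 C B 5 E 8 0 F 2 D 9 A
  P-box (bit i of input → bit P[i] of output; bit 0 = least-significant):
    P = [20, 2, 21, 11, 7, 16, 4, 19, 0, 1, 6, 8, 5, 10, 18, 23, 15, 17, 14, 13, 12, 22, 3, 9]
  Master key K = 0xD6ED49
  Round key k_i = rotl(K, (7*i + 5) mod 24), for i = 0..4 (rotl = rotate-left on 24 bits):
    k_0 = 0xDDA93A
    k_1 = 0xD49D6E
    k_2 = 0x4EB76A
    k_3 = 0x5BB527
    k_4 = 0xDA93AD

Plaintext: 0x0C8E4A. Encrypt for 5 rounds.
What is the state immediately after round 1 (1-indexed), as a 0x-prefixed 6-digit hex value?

0x1ABC2B

s_0 = plaintext = 0x0C8E4A
s_1 = Round(s_0, k_0) = 0x1ABC2B
s_2 = Round(s_1, k_1) = 0x608158
s_3 = Round(s_2, k_2) = 0xA0297F
s_4 = Round(s_3, k_3) = 0x5D3CB3
s_5 = Round(s_4, k_4) = 0xE77513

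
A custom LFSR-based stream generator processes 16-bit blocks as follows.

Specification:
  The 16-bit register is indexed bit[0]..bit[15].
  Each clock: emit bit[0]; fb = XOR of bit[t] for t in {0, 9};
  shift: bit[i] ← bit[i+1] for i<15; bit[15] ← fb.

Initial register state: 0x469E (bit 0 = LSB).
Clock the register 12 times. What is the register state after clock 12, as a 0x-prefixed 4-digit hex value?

reg_0 = 0x469E
clock 1: out=0, reg = 0xA34F
clock 2: out=1, reg = 0x51A7
clock 3: out=1, reg = 0xA8D3
clock 4: out=1, reg = 0xD469
clock 5: out=1, reg = 0xEA34
clock 6: out=0, reg = 0xF51A
clock 7: out=0, reg = 0x7A8D
clock 8: out=1, reg = 0x3D46
clock 9: out=0, reg = 0x1EA3
clock 10: out=1, reg = 0x0F51
clock 11: out=1, reg = 0x07A8
clock 12: out=0, reg = 0x83D4

0x83D4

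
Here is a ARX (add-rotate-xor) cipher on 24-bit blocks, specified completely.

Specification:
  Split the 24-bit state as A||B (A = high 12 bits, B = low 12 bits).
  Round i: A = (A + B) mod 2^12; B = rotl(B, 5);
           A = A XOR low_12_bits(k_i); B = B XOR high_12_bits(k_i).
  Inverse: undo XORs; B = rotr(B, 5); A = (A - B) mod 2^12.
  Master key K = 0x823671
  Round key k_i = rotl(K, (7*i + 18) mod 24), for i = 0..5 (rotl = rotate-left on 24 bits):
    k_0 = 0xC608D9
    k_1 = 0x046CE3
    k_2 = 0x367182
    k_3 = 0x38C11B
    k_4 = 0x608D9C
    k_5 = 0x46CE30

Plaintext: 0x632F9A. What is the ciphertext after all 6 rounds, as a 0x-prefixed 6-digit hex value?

0x8D36C1

s_0 = plaintext = 0x632F9A
s_1 = Round(s_0, k_0) = 0xD15F3F
s_2 = Round(s_1, k_1) = 0x0B77B8
s_3 = Round(s_2, k_2) = 0x9ED468
s_4 = Round(s_3, k_3) = 0xF4EE84
s_5 = Round(s_4, k_4) = 0x04E695
s_6 = Round(s_5, k_5) = 0x8D36C1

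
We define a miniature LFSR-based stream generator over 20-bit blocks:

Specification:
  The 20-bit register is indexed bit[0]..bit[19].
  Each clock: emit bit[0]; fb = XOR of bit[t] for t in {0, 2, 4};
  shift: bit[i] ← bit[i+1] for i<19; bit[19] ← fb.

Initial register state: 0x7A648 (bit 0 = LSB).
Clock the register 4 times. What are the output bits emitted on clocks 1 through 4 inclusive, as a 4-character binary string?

0001

reg_0 = 0x7A648
clock 1: out=0, reg = 0x3D324
clock 2: out=0, reg = 0x9E992
clock 3: out=0, reg = 0xCF4C9
clock 4: out=1, reg = 0xE7A64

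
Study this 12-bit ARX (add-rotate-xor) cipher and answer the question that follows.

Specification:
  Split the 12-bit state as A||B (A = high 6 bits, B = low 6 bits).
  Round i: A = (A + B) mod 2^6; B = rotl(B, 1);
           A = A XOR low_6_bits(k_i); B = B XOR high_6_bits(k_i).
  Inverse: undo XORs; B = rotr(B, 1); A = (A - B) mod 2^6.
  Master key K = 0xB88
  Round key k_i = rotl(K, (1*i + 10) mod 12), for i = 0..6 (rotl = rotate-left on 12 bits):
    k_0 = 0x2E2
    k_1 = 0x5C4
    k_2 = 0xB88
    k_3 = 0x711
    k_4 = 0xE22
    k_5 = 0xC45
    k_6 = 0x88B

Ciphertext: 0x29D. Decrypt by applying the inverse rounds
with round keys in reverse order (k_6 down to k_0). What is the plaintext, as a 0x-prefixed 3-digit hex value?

0xD6B

s_0 = ciphertext = 0x29D
s_1 = InvRound(s_0, k_6) = 0x0BF
s_2 = InvRound(s_1, k_5) = 0x007
s_3 = InvRound(s_2, k_4) = 0x8FF
s_4 = InvRound(s_3, k_3) = 0x071
s_5 = InvRound(s_4, k_2) = 0x6AF
s_6 = InvRound(s_5, k_1) = 0x09C
s_7 = InvRound(s_6, k_0) = 0xD6B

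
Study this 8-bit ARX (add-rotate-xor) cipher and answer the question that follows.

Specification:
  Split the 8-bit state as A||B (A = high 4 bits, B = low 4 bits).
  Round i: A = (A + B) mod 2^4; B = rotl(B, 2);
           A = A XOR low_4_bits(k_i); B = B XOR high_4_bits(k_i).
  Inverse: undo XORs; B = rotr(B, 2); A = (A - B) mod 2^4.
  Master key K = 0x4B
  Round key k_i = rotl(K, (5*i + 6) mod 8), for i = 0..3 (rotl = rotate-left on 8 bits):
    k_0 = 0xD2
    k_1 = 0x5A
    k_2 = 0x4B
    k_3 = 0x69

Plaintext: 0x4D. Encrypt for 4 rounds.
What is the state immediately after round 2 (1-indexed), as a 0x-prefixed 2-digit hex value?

0x7F

s_0 = plaintext = 0x4D
s_1 = Round(s_0, k_0) = 0x3A
s_2 = Round(s_1, k_1) = 0x7F
s_3 = Round(s_2, k_2) = 0xDB
s_4 = Round(s_3, k_3) = 0x18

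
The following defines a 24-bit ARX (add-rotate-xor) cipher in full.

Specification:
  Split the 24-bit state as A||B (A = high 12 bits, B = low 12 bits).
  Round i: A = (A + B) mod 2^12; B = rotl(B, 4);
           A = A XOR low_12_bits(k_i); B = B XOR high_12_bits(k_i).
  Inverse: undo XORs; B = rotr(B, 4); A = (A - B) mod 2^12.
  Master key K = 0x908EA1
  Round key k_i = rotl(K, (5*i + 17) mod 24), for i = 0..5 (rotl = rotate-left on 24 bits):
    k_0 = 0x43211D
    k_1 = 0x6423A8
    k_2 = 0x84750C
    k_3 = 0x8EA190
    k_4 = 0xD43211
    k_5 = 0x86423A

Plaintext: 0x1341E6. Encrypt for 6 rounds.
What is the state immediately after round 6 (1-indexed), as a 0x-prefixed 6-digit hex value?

0x75F913

s_0 = plaintext = 0x1341E6
s_1 = Round(s_0, k_0) = 0x207A53
s_2 = Round(s_1, k_1) = 0xFF2378
s_3 = Round(s_2, k_2) = 0x666FC4
s_4 = Round(s_3, k_3) = 0x7BA4A5
s_5 = Round(s_4, k_4) = 0xE4E717
s_6 = Round(s_5, k_5) = 0x75F913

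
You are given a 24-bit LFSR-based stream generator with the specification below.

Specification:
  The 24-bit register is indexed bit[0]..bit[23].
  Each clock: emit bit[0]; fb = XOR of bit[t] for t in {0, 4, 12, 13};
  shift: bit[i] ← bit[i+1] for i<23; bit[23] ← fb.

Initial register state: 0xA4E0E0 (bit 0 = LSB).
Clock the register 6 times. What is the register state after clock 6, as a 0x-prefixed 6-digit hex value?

0x1E9383

reg_0 = 0xA4E0E0
clock 1: out=0, reg = 0xD27070
clock 2: out=0, reg = 0xE93838
clock 3: out=0, reg = 0xF49C1C
clock 4: out=0, reg = 0x7A4E0E
clock 5: out=0, reg = 0x3D2707
clock 6: out=1, reg = 0x1E9383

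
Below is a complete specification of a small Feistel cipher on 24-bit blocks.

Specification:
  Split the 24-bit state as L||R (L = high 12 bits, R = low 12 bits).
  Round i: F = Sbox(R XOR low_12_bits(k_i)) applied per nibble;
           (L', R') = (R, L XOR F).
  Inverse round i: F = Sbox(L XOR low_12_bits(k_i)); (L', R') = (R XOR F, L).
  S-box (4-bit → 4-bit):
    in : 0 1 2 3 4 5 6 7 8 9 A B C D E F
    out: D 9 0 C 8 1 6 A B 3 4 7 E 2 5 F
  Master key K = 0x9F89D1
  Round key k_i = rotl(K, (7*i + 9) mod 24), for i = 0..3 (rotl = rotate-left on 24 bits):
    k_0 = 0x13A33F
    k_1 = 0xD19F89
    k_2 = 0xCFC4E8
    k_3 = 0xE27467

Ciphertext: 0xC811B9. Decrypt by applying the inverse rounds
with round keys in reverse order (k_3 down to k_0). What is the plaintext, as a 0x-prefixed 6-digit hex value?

s_0 = ciphertext = 0xC811B9
s_1 = InvRound(s_0, k_3) = 0xAEFC81
s_2 = InvRound(s_1, k_2) = 0x95BAEF
s_3 = InvRound(s_2, k_1) = 0xCCF95B
s_4 = InvRound(s_3, k_0) = 0x6A6CCF

0x6A6CCF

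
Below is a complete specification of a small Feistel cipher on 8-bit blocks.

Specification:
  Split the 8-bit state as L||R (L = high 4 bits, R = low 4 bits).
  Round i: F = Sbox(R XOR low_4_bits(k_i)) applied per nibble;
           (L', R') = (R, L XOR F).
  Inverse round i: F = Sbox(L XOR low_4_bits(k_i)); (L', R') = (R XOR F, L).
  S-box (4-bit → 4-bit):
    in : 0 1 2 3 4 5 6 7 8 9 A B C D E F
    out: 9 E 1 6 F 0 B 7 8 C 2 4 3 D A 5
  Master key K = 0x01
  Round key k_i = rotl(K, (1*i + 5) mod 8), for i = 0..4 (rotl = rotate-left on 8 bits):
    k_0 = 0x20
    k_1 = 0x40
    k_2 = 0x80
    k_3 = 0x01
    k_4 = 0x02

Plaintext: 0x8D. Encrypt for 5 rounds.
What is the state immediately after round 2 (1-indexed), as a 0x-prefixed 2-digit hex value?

s_0 = plaintext = 0x8D
s_1 = Round(s_0, k_0) = 0xD5
s_2 = Round(s_1, k_1) = 0x5D
s_3 = Round(s_2, k_2) = 0xD8
s_4 = Round(s_3, k_3) = 0x81
s_5 = Round(s_4, k_4) = 0x1E

0x5D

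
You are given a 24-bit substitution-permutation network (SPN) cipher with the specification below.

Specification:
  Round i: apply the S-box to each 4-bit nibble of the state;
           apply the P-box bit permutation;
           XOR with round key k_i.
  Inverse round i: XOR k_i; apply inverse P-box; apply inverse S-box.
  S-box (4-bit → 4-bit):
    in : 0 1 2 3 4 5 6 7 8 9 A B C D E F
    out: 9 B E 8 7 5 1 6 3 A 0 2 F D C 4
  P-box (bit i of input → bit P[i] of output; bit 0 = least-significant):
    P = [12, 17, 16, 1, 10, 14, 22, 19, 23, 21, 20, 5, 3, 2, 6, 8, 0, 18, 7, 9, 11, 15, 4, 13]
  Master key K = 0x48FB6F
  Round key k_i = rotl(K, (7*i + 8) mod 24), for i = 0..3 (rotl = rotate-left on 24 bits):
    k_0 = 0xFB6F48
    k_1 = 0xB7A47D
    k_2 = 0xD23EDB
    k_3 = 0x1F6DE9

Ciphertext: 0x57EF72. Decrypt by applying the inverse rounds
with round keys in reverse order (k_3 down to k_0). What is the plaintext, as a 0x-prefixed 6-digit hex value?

s_0 = ciphertext = 0x57EF72
s_1 = InvRound(s_0, k_3) = 0x7D6AE3
s_2 = InvRound(s_1, k_2) = 0xFB6114
s_3 = InvRound(s_2, k_1) = 0xB8D3CA
s_4 = InvRound(s_3, k_0) = 0x1FAA5C

0x1FAA5C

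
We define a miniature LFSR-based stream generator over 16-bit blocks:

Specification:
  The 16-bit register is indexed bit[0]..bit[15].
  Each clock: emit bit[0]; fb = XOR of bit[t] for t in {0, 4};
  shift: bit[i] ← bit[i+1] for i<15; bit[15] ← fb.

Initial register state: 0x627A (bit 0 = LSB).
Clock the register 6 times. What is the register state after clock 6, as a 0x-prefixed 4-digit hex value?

reg_0 = 0x627A
clock 1: out=0, reg = 0xB13D
clock 2: out=1, reg = 0x589E
clock 3: out=0, reg = 0xAC4F
clock 4: out=1, reg = 0xD627
clock 5: out=1, reg = 0xEB13
clock 6: out=1, reg = 0x7589

0x7589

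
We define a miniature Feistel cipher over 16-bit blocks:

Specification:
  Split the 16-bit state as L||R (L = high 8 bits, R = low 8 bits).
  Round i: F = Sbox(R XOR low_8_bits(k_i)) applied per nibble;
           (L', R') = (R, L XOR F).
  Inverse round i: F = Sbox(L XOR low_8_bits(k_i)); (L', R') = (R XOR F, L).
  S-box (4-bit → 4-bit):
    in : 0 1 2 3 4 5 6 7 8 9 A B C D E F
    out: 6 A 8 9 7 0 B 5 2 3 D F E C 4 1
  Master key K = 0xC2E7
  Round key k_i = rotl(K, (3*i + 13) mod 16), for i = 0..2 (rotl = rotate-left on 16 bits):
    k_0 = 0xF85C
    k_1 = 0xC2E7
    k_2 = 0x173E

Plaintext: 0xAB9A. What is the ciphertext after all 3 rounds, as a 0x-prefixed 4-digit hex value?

s_0 = plaintext = 0xAB9A
s_1 = Round(s_0, k_0) = 0x9A40
s_2 = Round(s_1, k_1) = 0x404F
s_3 = Round(s_2, k_2) = 0x4F1A

0x4F1A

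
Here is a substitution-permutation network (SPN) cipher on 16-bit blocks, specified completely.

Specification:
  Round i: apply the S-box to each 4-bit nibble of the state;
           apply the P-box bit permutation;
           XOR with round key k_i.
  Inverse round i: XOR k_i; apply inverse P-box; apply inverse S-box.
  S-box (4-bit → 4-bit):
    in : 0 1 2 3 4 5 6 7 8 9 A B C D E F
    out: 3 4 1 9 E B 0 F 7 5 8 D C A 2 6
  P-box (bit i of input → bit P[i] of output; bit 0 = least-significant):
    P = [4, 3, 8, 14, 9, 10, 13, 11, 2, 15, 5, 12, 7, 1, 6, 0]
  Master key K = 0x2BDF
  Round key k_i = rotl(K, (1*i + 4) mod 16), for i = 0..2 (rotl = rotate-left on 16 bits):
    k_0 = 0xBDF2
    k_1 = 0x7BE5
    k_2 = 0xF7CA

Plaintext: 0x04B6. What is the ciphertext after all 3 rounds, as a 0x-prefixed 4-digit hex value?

0x28DC

s_0 = plaintext = 0x04B6
s_1 = Round(s_0, k_0) = 0x0750
s_2 = Round(s_1, k_1) = 0xE55B
s_3 = Round(s_2, k_2) = 0x28DC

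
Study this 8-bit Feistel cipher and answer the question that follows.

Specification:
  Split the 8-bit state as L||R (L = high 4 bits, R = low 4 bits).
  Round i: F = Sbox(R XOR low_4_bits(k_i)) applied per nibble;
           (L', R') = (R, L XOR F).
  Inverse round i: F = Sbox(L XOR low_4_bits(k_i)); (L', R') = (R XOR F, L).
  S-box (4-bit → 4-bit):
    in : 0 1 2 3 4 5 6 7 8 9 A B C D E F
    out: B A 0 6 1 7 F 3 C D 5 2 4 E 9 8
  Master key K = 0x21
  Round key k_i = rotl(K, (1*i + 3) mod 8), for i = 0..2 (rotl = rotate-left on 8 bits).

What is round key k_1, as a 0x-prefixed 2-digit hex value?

0x12

K = 0x21
k_0 = rotl(K, (1*0+3) mod 8) = rotl(K, 3) = 0x09
k_1 = rotl(K, (1*1+3) mod 8) = rotl(K, 4) = 0x12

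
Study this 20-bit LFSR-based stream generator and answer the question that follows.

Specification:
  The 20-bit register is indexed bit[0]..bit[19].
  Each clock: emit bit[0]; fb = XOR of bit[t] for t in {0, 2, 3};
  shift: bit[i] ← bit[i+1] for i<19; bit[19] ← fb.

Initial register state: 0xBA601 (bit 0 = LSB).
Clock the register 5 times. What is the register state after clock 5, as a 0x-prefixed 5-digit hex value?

reg_0 = 0xBA601
clock 1: out=1, reg = 0xDD300
clock 2: out=0, reg = 0x6E980
clock 3: out=0, reg = 0x374C0
clock 4: out=0, reg = 0x1BA60
clock 5: out=0, reg = 0x0DD30

0x0DD30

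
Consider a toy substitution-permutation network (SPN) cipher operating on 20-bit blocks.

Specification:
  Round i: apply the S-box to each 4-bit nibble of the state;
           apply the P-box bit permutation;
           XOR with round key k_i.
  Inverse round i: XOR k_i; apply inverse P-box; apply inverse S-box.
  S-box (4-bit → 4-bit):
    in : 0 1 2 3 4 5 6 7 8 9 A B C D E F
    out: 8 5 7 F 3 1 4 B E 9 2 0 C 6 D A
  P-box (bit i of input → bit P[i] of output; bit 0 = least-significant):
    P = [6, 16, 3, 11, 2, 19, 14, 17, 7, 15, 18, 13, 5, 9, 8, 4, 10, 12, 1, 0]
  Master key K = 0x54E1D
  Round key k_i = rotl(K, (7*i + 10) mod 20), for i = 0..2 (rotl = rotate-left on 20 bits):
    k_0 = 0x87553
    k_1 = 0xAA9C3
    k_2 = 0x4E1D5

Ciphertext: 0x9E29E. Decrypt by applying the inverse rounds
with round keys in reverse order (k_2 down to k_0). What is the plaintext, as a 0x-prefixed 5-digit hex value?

s_0 = ciphertext = 0x9E29E
s_1 = InvRound(s_0, k_2) = 0xCD6A2
s_2 = InvRound(s_1, k_1) = 0x72CC9
s_3 = InvRound(s_2, k_0) = 0xDC188

0xDC188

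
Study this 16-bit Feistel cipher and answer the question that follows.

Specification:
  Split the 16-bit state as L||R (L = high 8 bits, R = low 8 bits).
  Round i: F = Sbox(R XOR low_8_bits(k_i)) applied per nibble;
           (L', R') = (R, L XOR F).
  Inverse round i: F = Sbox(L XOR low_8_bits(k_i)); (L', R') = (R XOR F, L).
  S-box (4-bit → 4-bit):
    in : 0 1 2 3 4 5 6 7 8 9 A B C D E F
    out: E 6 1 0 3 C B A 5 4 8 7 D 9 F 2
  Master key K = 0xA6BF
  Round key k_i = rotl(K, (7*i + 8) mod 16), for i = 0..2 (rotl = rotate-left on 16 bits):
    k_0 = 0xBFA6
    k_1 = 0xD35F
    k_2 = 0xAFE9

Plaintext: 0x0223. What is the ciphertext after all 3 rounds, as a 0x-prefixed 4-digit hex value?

s_0 = plaintext = 0x0223
s_1 = Round(s_0, k_0) = 0x235E
s_2 = Round(s_1, k_1) = 0x5EC5
s_3 = Round(s_2, k_2) = 0xC543

0xC543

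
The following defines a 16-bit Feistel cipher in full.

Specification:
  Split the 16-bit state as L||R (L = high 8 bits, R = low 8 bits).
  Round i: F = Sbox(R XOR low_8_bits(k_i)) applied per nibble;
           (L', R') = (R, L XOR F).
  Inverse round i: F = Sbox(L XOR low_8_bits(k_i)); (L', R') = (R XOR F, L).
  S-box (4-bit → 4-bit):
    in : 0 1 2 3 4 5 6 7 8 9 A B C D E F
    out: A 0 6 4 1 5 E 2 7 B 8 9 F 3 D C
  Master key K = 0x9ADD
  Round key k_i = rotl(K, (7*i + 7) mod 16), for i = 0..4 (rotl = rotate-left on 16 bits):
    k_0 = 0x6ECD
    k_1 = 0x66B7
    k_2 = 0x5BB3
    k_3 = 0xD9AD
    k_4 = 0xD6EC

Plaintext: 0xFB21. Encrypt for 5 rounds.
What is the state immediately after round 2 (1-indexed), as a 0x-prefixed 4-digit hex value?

0x2495

s_0 = plaintext = 0xFB21
s_1 = Round(s_0, k_0) = 0x2124
s_2 = Round(s_1, k_1) = 0x2495
s_3 = Round(s_2, k_2) = 0x954A
s_4 = Round(s_3, k_3) = 0x4A47
s_5 = Round(s_4, k_4) = 0x47C3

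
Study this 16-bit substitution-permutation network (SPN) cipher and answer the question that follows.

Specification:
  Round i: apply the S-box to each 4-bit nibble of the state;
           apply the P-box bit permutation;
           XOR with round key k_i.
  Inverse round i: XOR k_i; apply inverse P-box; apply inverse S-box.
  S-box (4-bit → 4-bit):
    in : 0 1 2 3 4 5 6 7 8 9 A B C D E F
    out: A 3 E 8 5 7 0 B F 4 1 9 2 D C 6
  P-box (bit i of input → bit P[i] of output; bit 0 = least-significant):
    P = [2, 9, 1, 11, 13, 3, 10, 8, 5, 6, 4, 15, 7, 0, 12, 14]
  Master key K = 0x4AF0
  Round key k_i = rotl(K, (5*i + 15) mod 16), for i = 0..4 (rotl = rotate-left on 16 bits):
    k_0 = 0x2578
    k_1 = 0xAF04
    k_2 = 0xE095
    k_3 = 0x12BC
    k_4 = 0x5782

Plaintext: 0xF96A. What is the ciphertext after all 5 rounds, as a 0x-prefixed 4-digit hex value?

s_0 = plaintext = 0xF96A
s_1 = Round(s_0, k_0) = 0x356D
s_2 = Round(s_1, k_1) = 0xE772
s_3 = Round(s_2, k_2) = 0x1BFF
s_4 = Round(s_3, k_3) = 0x9417
s_5 = Round(s_4, k_4) = 0x6DBE

0x6DBE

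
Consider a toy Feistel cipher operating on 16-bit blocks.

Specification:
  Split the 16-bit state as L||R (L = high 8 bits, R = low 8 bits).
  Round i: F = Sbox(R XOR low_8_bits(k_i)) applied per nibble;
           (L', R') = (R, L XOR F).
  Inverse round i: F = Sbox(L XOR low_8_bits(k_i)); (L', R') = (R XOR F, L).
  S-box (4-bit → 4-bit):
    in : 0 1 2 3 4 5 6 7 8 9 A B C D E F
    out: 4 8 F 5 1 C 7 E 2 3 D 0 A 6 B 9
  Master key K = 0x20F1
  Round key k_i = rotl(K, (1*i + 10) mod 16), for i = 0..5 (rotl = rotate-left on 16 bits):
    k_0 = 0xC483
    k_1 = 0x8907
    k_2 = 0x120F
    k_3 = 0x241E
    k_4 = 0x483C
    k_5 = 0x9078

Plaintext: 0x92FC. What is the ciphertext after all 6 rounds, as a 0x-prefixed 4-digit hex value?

0xCEA6

s_0 = plaintext = 0x92FC
s_1 = Round(s_0, k_0) = 0xFC7B
s_2 = Round(s_1, k_1) = 0x7B16
s_3 = Round(s_2, k_2) = 0x16F8
s_4 = Round(s_3, k_3) = 0xF8A1
s_5 = Round(s_4, k_4) = 0xA1CE
s_6 = Round(s_5, k_5) = 0xCEA6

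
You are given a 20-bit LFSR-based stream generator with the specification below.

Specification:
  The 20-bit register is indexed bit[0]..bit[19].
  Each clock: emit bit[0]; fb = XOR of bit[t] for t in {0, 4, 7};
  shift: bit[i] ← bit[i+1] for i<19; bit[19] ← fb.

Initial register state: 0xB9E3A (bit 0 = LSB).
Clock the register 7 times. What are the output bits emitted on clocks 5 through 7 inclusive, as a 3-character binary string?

reg_0 = 0xB9E3A
clock 1: out=0, reg = 0xDCF1D
clock 2: out=1, reg = 0x6E78E
clock 3: out=0, reg = 0xB73C7
clock 4: out=1, reg = 0x5B9E3
clock 5: out=1, reg = 0x2DCF1
clock 6: out=1, reg = 0x96E78
clock 7: out=0, reg = 0xCB73C

110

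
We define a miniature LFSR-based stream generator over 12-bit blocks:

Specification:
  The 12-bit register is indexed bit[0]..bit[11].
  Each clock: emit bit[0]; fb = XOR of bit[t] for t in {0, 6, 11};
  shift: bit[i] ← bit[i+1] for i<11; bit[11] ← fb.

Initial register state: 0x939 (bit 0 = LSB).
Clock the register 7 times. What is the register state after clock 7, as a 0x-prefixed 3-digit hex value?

reg_0 = 0x939
clock 1: out=1, reg = 0x49C
clock 2: out=0, reg = 0x24E
clock 3: out=0, reg = 0x927
clock 4: out=1, reg = 0x493
clock 5: out=1, reg = 0xA49
clock 6: out=1, reg = 0xD24
clock 7: out=0, reg = 0xE92

0xE92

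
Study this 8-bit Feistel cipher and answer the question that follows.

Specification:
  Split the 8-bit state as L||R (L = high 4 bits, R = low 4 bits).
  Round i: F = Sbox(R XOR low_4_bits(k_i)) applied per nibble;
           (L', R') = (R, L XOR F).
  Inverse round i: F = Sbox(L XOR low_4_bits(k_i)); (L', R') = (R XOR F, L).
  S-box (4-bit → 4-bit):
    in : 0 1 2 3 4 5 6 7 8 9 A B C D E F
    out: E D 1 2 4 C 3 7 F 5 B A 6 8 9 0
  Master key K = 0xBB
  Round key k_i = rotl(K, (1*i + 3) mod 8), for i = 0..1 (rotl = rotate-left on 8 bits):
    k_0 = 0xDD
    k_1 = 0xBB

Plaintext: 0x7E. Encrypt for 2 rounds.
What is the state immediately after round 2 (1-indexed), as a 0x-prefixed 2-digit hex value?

s_0 = plaintext = 0x7E
s_1 = Round(s_0, k_0) = 0xE5
s_2 = Round(s_1, k_1) = 0x57

0x57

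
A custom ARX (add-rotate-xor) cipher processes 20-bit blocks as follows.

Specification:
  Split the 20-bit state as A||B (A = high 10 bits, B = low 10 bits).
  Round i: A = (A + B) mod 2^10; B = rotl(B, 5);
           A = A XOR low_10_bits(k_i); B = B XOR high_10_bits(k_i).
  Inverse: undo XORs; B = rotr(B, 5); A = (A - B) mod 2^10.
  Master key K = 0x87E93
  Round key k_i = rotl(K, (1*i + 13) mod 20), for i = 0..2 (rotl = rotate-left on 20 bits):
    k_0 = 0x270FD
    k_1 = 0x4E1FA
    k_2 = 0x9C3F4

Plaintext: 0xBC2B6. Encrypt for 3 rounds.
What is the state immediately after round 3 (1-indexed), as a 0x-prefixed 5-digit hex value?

0x67330

s_0 = plaintext = 0xBC2B6
s_1 = Round(s_0, k_0) = 0x56E49
s_2 = Round(s_1, k_1) = 0x9780A
s_3 = Round(s_2, k_2) = 0x67330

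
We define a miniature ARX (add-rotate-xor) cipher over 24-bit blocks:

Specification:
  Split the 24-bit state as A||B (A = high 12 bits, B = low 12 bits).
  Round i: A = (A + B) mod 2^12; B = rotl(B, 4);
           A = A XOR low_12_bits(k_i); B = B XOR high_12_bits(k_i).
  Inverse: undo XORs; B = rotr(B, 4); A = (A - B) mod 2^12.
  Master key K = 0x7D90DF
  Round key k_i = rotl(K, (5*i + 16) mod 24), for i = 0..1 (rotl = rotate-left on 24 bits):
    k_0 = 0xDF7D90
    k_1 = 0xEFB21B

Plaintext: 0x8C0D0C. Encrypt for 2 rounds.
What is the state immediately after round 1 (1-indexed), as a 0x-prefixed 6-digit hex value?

s_0 = plaintext = 0x8C0D0C
s_1 = Round(s_0, k_0) = 0x85CD3A
s_2 = Round(s_1, k_1) = 0x78DD56

0x85CD3A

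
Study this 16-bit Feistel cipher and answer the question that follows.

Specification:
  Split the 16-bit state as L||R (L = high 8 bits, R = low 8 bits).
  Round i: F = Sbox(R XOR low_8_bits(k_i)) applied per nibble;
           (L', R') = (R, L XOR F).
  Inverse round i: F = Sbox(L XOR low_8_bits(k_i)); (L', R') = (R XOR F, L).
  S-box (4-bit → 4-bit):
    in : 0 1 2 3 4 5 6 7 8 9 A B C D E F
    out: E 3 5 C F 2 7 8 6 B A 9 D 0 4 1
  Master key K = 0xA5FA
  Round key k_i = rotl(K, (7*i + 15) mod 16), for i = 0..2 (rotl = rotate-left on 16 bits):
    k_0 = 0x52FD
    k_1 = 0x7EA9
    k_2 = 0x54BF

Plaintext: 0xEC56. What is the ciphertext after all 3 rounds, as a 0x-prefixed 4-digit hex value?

s_0 = plaintext = 0xEC56
s_1 = Round(s_0, k_0) = 0x5645
s_2 = Round(s_1, k_1) = 0x451B
s_3 = Round(s_2, k_2) = 0x1BEA

0x1BEA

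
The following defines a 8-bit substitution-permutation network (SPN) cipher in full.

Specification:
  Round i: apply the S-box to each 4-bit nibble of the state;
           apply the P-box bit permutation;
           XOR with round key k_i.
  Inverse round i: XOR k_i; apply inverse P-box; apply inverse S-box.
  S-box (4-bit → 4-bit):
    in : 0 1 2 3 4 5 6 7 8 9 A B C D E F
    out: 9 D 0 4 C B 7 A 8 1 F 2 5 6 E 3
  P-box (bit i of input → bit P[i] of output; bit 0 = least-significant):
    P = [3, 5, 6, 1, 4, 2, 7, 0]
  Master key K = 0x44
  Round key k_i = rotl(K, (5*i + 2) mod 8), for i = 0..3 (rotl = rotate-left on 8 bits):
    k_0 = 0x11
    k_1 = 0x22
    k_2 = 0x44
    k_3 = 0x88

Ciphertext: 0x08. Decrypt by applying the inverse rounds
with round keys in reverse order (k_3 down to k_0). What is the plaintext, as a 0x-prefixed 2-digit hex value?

0x56

s_0 = ciphertext = 0x08
s_1 = InvRound(s_0, k_3) = 0x32
s_2 = InvRound(s_1, k_2) = 0xFE
s_3 = InvRound(s_2, k_1) = 0x6C
s_4 = InvRound(s_3, k_0) = 0x56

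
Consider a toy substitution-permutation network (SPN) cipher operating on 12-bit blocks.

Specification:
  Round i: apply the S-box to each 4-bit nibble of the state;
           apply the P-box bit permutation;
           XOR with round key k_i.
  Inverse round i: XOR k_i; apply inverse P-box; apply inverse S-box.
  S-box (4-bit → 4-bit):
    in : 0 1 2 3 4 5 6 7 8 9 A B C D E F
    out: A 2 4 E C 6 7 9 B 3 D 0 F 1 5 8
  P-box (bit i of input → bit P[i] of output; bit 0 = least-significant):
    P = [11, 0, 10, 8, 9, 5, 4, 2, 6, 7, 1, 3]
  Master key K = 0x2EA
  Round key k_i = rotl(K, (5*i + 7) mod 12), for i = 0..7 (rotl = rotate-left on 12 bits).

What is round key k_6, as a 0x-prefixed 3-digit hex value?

K = 0x2EA
k_0 = rotl(K, (5*0+7) mod 12) = rotl(K, 7) = 0x517
k_1 = rotl(K, (5*1+7) mod 12) = rotl(K, 0) = 0x2EA
k_2 = rotl(K, (5*2+7) mod 12) = rotl(K, 5) = 0xD45
k_3 = rotl(K, (5*3+7) mod 12) = rotl(K, 10) = 0x8BA
k_4 = rotl(K, (5*4+7) mod 12) = rotl(K, 3) = 0x751
k_5 = rotl(K, (5*5+7) mod 12) = rotl(K, 8) = 0xA2E
k_6 = rotl(K, (5*6+7) mod 12) = rotl(K, 1) = 0x5D4

0x5D4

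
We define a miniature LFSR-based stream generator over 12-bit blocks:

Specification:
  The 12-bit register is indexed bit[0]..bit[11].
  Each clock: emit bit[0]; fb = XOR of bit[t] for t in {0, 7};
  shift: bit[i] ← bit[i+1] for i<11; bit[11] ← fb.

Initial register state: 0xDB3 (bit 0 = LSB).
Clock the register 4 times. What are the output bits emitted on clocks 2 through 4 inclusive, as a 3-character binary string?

reg_0 = 0xDB3
clock 1: out=1, reg = 0x6D9
clock 2: out=1, reg = 0x36C
clock 3: out=0, reg = 0x1B6
clock 4: out=0, reg = 0x8DB

100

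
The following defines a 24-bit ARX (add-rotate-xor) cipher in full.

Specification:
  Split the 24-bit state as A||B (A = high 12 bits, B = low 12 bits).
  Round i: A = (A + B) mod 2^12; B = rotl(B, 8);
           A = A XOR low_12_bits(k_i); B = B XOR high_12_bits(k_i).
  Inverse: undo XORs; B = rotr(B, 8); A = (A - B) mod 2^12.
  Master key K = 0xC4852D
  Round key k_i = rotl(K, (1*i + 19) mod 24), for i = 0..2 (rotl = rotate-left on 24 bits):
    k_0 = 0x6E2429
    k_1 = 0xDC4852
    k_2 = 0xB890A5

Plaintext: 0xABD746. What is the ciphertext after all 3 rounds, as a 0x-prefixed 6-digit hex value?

s_0 = plaintext = 0xABD746
s_1 = Round(s_0, k_0) = 0x62A096
s_2 = Round(s_1, k_1) = 0xE92BCD
s_3 = Round(s_2, k_2) = 0xAFA635

0xAFA635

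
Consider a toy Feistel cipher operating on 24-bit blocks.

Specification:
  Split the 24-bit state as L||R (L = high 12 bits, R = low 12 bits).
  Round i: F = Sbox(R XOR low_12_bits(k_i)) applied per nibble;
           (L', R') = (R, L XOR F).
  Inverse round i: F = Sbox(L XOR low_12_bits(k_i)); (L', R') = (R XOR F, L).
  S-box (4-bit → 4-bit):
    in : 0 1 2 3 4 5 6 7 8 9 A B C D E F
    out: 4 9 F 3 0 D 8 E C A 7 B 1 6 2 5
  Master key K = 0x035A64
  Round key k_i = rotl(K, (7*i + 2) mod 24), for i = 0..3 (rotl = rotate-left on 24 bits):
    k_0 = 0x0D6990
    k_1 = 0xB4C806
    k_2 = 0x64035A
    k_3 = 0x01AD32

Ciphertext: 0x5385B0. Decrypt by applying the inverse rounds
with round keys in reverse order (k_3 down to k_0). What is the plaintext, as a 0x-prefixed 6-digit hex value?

0xCC5EFB

s_0 = ciphertext = 0x5385B0
s_1 = InvRound(s_0, k_3) = 0x9F7538
s_2 = InvRound(s_1, k_2) = 0x24E9F7
s_3 = InvRound(s_2, k_1) = 0xEFB24E
s_4 = InvRound(s_3, k_0) = 0xCC5EFB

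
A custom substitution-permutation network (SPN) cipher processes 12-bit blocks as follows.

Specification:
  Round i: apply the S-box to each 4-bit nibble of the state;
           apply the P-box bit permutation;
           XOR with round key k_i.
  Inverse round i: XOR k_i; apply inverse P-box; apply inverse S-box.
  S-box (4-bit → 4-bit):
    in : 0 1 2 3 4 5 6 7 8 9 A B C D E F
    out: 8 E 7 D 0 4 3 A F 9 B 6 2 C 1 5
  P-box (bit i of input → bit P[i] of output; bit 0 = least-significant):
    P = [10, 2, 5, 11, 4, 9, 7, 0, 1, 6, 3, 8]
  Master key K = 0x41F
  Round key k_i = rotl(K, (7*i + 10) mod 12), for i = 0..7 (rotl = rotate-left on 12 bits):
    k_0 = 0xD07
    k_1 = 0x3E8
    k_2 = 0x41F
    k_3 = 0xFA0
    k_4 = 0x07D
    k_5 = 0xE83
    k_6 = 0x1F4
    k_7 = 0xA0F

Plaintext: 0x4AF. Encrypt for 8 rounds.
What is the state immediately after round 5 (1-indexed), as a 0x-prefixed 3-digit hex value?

0xE91

s_0 = plaintext = 0x4AF
s_1 = Round(s_0, k_0) = 0xB36
s_2 = Round(s_1, k_1) = 0x735
s_3 = Round(s_2, k_2) = 0x5EE
s_4 = Round(s_3, k_3) = 0xBB8
s_5 = Round(s_4, k_4) = 0xE91
s_6 = Round(s_5, k_5) = 0x6B4
s_7 = Round(s_6, k_6) = 0x336
s_8 = Round(s_7, k_7) = 0xF90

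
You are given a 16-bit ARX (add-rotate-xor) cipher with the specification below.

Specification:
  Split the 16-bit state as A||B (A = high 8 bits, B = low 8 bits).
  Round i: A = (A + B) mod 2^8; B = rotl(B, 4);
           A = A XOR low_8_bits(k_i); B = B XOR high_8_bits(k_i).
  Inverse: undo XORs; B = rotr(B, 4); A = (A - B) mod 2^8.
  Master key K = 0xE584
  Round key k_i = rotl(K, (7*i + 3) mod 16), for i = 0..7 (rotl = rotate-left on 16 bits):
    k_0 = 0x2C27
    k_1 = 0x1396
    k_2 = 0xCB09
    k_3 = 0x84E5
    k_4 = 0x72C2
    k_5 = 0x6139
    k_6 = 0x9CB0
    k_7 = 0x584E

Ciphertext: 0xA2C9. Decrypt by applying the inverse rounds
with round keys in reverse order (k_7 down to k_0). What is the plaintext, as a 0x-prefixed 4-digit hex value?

0x1FF7

s_0 = ciphertext = 0xA2C9
s_1 = InvRound(s_0, k_7) = 0xD319
s_2 = InvRound(s_1, k_6) = 0x0B58
s_3 = InvRound(s_2, k_5) = 0x9F93
s_4 = InvRound(s_3, k_4) = 0x3F1E
s_5 = InvRound(s_4, k_3) = 0x31A9
s_6 = InvRound(s_5, k_2) = 0x1226
s_7 = InvRound(s_6, k_1) = 0x3153
s_8 = InvRound(s_7, k_0) = 0x1FF7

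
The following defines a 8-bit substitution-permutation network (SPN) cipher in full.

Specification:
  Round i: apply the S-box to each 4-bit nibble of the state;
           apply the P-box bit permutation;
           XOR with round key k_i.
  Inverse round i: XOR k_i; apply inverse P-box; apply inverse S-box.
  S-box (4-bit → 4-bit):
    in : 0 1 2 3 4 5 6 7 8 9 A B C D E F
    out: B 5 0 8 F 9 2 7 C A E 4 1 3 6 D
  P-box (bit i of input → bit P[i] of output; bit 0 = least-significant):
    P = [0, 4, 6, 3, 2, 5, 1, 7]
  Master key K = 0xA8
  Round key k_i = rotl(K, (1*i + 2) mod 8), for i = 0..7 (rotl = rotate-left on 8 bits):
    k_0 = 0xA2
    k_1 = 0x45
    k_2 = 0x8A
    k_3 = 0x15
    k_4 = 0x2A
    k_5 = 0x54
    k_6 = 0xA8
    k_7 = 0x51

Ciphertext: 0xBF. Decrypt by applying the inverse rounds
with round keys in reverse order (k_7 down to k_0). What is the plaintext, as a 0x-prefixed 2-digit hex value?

0x31

s_0 = ciphertext = 0xBF
s_1 = InvRound(s_0, k_7) = 0x48
s_2 = InvRound(s_1, k_6) = 0x9B
s_3 = InvRound(s_2, k_5) = 0xFF
s_4 = InvRound(s_3, k_4) = 0x57
s_5 = InvRound(s_4, k_3) = 0xBB
s_6 = InvRound(s_5, k_2) = 0x6D
s_7 = InvRound(s_6, k_1) = 0x63
s_8 = InvRound(s_7, k_0) = 0x31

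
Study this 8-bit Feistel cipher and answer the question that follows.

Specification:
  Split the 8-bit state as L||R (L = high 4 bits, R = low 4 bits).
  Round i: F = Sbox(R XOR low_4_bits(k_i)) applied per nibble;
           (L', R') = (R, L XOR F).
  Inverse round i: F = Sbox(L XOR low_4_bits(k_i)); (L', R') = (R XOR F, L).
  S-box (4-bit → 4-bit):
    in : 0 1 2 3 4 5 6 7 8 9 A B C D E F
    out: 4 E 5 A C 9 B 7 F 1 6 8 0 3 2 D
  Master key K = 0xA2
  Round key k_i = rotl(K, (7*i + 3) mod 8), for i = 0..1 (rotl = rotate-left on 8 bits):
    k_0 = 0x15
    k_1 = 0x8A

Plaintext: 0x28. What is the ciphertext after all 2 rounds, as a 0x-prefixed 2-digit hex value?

s_0 = plaintext = 0x28
s_1 = Round(s_0, k_0) = 0x81
s_2 = Round(s_1, k_1) = 0x10

0x10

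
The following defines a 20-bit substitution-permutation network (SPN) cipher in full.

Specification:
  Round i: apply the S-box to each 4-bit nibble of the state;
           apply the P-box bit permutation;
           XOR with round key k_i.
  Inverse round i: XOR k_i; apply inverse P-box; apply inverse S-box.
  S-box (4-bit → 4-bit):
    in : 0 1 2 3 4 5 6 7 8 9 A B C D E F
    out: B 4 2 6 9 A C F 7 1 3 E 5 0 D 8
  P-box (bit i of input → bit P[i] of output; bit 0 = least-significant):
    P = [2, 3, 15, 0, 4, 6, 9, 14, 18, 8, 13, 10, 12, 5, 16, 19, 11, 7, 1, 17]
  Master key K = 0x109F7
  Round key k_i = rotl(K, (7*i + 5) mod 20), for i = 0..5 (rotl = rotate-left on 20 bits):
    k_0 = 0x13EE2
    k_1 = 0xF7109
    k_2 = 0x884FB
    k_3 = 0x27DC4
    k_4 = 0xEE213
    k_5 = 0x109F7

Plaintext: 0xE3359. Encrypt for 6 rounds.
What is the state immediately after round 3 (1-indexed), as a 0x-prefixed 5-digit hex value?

s_0 = plaintext = 0xE3359
s_1 = Round(s_0, k_0) = 0x25784
s_2 = Round(s_1, k_1) = 0x356FC
s_3 = Round(s_2, k_2) = 0x0605D
s_4 = Round(s_3, k_3) = 0xD3004
s_5 = Round(s_4, k_4) = 0xBA766
s_6 = Round(s_5, k_5) = 0x7FE54

0x0605D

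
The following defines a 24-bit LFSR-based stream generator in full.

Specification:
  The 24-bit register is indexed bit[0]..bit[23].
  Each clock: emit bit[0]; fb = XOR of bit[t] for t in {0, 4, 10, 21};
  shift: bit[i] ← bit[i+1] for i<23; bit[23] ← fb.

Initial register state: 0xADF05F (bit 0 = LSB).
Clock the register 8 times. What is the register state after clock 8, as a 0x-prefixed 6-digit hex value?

0xFBADF0

reg_0 = 0xADF05F
clock 1: out=1, reg = 0xD6F82F
clock 2: out=1, reg = 0xEB7C17
clock 3: out=1, reg = 0x75BE0B
clock 4: out=1, reg = 0xBADF05
clock 5: out=1, reg = 0xDD6F82
clock 6: out=0, reg = 0xEEB7C1
clock 7: out=1, reg = 0xF75BE0
clock 8: out=0, reg = 0xFBADF0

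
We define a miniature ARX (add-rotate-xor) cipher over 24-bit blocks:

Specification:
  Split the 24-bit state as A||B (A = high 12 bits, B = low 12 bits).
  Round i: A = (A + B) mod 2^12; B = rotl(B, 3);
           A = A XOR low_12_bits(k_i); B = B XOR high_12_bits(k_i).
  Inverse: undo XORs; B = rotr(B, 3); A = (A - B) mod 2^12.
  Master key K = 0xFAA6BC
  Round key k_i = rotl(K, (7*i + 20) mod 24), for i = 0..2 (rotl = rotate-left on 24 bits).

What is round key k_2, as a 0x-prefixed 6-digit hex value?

0x9AF3EA

K = 0xFAA6BC
k_0 = rotl(K, (7*0+20) mod 24) = rotl(K, 20) = 0xCFAA6B
k_1 = rotl(K, (7*1+20) mod 24) = rotl(K, 3) = 0xD535E7
k_2 = rotl(K, (7*2+20) mod 24) = rotl(K, 10) = 0x9AF3EA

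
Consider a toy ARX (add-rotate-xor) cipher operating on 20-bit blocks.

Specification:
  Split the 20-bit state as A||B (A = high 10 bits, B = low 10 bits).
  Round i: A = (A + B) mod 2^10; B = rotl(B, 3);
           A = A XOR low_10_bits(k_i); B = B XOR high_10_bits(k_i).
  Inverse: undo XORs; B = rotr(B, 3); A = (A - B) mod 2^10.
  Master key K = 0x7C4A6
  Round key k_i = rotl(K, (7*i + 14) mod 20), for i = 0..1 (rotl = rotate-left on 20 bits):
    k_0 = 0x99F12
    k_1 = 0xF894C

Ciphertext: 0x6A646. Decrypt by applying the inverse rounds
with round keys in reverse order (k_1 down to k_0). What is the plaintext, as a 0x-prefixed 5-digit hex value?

s_0 = ciphertext = 0x6A646
s_1 = InvRound(s_0, k_1) = 0xAC634
s_2 = InvRound(s_1, k_0) = 0x0658A

0x0658A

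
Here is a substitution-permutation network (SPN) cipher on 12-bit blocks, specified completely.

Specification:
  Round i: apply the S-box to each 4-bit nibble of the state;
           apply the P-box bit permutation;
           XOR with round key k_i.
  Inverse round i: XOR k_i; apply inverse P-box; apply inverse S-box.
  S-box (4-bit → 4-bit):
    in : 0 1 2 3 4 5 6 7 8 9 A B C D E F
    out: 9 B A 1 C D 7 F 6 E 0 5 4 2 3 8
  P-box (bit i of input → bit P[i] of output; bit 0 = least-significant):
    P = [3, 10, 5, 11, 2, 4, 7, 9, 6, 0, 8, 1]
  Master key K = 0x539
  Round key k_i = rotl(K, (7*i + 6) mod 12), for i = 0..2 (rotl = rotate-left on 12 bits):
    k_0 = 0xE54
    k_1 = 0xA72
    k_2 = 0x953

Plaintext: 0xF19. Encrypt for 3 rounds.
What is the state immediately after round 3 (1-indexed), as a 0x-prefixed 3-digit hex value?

0x032

s_0 = plaintext = 0xF19
s_1 = Round(s_0, k_0) = 0x062
s_2 = Round(s_1, k_1) = 0x6A4
s_3 = Round(s_2, k_2) = 0x032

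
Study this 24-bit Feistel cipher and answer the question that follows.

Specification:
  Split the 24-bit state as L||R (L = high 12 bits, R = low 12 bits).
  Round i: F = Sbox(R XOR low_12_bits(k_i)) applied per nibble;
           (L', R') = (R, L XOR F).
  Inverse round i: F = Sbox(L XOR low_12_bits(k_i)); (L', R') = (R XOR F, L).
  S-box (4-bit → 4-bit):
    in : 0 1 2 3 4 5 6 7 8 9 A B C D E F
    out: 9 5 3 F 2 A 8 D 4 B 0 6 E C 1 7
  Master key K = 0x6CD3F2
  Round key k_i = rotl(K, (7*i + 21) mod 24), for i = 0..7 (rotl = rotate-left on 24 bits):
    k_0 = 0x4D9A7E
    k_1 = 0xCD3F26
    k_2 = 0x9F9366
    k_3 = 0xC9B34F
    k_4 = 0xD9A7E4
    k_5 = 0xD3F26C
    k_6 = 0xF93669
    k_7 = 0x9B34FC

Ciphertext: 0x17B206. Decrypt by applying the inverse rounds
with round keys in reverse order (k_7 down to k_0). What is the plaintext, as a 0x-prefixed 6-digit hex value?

s_0 = ciphertext = 0x17B206
s_1 = InvRound(s_0, k_7) = 0x84B17B
s_2 = InvRound(s_1, k_6) = 0x04884B
s_3 = InvRound(s_2, k_5) = 0xB79048
s_4 = InvRound(s_3, k_4) = 0xEF4B79
s_5 = InvRound(s_4, k_3) = 0x71FEF4
s_6 = InvRound(s_5, k_2) = 0xC2F71F
s_7 = InvRound(s_6, k_1) = 0x884C2F
s_8 = InvRound(s_7, k_0) = 0xF5F884

0xF5F884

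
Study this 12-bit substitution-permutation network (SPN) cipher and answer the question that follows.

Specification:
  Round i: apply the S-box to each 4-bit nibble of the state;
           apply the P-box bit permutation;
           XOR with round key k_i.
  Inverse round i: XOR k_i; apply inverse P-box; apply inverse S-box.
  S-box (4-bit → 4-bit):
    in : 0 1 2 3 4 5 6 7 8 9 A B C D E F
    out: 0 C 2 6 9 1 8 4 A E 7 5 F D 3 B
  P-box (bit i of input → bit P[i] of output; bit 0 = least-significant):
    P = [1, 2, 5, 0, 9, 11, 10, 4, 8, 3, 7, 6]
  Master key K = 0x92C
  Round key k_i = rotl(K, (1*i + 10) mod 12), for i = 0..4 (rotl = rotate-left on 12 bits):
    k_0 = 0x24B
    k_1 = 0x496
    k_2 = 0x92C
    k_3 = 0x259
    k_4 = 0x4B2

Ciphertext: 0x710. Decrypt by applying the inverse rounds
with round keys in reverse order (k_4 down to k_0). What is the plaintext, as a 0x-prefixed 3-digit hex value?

s_0 = ciphertext = 0x710
s_1 = InvRound(s_0, k_4) = 0xB5B
s_2 = InvRound(s_1, k_3) = 0x525
s_3 = InvRound(s_2, k_2) = 0x236
s_4 = InvRound(s_3, k_1) = 0x7B7
s_5 = InvRound(s_4, k_0) = 0xC13

0xC13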